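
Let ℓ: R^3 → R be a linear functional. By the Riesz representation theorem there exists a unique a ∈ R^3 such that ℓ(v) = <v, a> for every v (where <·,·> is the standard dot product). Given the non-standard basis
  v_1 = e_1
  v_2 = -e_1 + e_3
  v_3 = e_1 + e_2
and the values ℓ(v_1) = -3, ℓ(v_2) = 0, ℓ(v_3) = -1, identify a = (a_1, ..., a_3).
a = (-3, 2, -3)

Write a = (a_1, ..., a_3) in the standard basis. For each basis vector v_i, ℓ(v_i) = <v_i, a> is a linear equation in the a_j's. Collect the n equations into a matrix system V a = ℓ, where row i of V is v_i (expressed in the standard basis). Since V is invertible (lower-triangular with 1s on the diagonal, up to permutation), solve by back-substitution:
  V =
[[1, 0, 0],
 [-1, 0, 1],
 [1, 1, 0]]
  V a = (-3, 0, -1)
Solving gives a = (-3, 2, -3).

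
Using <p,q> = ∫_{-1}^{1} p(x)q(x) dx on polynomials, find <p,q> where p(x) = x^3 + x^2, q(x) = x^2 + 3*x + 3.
<p,q> = 18/5

Expand the product: p(x)·q(x) = x^5 + 4*x^4 + 6*x^3 + 3*x^2.
∫_{-1}^{1} of each monomial x^k gives [2/(k+1) if k even, 0 if k odd]. Integrating term-by-term (or equivalently evaluating the antiderivative F(x) = x^6/6 + 4*x^5/5 + 3*x^4/2 + x^3 at the endpoints):
  F(1) − F(−1) = 52/15 − (-2/15) = 18/5.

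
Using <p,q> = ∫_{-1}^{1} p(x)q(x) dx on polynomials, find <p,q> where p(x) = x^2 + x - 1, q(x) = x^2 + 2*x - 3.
<p,q> = 76/15

Expand the product: p(x)·q(x) = x^4 + 3*x^3 - 2*x^2 - 5*x + 3.
∫_{-1}^{1} of each monomial x^k gives [2/(k+1) if k even, 0 if k odd]. Integrating term-by-term (or equivalently evaluating the antiderivative F(x) = x^5/5 + 3*x^4/4 - 2*x^3/3 - 5*x^2/2 + 3*x at the endpoints):
  F(1) − F(−1) = 47/60 − (-257/60) = 76/15.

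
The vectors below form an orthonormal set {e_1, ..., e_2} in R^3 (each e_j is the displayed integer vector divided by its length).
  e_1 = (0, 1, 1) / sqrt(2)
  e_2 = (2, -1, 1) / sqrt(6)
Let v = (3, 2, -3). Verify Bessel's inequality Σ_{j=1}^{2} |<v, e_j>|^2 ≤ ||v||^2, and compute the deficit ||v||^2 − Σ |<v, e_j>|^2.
Σ |<v, e_j>|^2 = 2/3; ||v||^2 = 22; deficit = 64/3

Write each e_j = u_j / sqrt(<u_j, u_j>) where u_j is the displayed integer vector. Then <v, e_j> = <v, u_j> / sqrt(<u_j, u_j>), so |<v, e_j>|^2 = <v, u_j>^2 / <u_j, u_j>.
Coefficients: <v, e_1> = -1/sqrt(2), <v, e_2> = 1/sqrt(6).
Square and sum: Σ |<v, e_j>|^2 = 2/3.
Compute ||v||^2 = v·v = 22.
Deficit = 22 − 2/3 = 64/3 ≥ 0, confirming Bessel's inequality. (The deficit equals ||v − Σ <v,e_j> e_j||^2, the squared distance from v to span{e_j}.)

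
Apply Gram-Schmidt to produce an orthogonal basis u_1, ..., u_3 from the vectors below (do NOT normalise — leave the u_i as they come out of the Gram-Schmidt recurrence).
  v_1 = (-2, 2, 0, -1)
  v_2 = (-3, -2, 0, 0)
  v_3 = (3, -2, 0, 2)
Orthogonal basis:
  u_1 = (-2, 2, 0, -1)
  u_2 = (-23/9, -22/9, 0, 2/9)
  u_3 = (-16/113, 24/113, 0, 80/113)

Apply the Gram-Schmidt recurrence
  u_1 = v_1
  u_i = v_i − Σ_{j<i} ((v_i · u_j) / (u_j · u_j)) · u_j.

Step by step this gives:
  u_1 = (-2, 2, 0, -1)
  u_2 = (-23/9, -22/9, 0, 2/9)
  u_3 = (-16/113, 24/113, 0, 80/113)

Orthogonality check:
  u_2 · u_1 = 0 (should be 0)
  u_3 · u_1 = 0 (should be 0)
  u_3 · u_2 = 0 (should be 0)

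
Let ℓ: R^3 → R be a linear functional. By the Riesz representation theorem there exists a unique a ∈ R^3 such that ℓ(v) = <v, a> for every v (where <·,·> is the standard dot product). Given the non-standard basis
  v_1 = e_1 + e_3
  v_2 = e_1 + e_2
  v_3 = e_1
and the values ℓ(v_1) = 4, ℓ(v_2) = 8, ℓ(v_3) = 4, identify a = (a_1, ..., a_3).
a = (4, 4, 0)

Write a = (a_1, ..., a_3) in the standard basis. For each basis vector v_i, ℓ(v_i) = <v_i, a> is a linear equation in the a_j's. Collect the n equations into a matrix system V a = ℓ, where row i of V is v_i (expressed in the standard basis). Since V is invertible (lower-triangular with 1s on the diagonal, up to permutation), solve by back-substitution:
  V =
[[1, 0, 1],
 [1, 1, 0],
 [1, 0, 0]]
  V a = (4, 8, 4)
Solving gives a = (4, 4, 0).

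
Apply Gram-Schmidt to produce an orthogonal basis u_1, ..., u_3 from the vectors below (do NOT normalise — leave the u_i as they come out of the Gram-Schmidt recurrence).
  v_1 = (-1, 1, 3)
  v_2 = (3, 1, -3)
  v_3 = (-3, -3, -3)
Orthogonal basis:
  u_1 = (-1, 1, 3)
  u_2 = (2, 2, 0)
  u_3 = (-9/11, 9/11, -6/11)

Apply the Gram-Schmidt recurrence
  u_1 = v_1
  u_i = v_i − Σ_{j<i} ((v_i · u_j) / (u_j · u_j)) · u_j.

Step by step this gives:
  u_1 = (-1, 1, 3)
  u_2 = (2, 2, 0)
  u_3 = (-9/11, 9/11, -6/11)

Orthogonality check:
  u_2 · u_1 = 0 (should be 0)
  u_3 · u_1 = 0 (should be 0)
  u_3 · u_2 = 0 (should be 0)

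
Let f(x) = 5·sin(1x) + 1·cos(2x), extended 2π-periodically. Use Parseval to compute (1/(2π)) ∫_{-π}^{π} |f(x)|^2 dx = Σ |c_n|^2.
Σ |c_n|^2 = 13

Expand |f|^2 and use orthogonality of {sin(nx), cos(mx)} on [-π, π]:
  ∫_{-π}^{π} sin(nx)^2 dx = π, ∫ cos(mx)^2 dx = π, and cross terms integrate to 0.
So ∫_{-π}^{π} f(x)^2 dx = 5^2 · π + 1^2 · π = (25 + 1)π.
Divide by 2π: (25 + 1)/2 = 13.
By Parseval, this equals Σ |c_n|^2.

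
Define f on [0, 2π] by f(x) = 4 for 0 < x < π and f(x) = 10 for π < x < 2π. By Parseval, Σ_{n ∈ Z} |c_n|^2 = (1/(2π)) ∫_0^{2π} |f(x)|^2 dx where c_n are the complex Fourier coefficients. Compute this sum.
Σ |c_n|^2 = 58

Parseval equates the L^2 energy of f (normalised by 1/(2π)) with the ℓ^2 sum of its Fourier coefficients: (1/(2π)) ∫_0^{2π} |f|^2 = Σ |c_n|^2.
Compute the left side: (1/(2π)) [∫_0^π 4^2 dx + ∫_π^{2π} 10^2 dx] = (1/(2π)) · (16π + 100π) = (16 + 100)/2 = 58.
So Σ_{n ∈ Z} |c_n|^2 = 58.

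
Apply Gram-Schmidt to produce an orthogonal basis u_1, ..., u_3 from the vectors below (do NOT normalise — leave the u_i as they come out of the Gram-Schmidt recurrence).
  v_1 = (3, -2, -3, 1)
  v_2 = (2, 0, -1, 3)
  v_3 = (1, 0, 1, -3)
Orthogonal basis:
  u_1 = (3, -2, -3, 1)
  u_2 = (10/23, 24/23, 13/23, 57/23)
  u_3 = (156/89, 54/89, 96/89, -72/89)

Apply the Gram-Schmidt recurrence
  u_1 = v_1
  u_i = v_i − Σ_{j<i} ((v_i · u_j) / (u_j · u_j)) · u_j.

Step by step this gives:
  u_1 = (3, -2, -3, 1)
  u_2 = (10/23, 24/23, 13/23, 57/23)
  u_3 = (156/89, 54/89, 96/89, -72/89)

Orthogonality check:
  u_2 · u_1 = 0 (should be 0)
  u_3 · u_1 = 0 (should be 0)
  u_3 · u_2 = 0 (should be 0)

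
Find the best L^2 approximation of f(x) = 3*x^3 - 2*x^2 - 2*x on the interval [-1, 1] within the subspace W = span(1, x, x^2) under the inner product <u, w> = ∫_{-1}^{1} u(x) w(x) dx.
g(x) = -2*x^2 - x/5

The best approximation g ∈ W is the orthogonal projection of f onto W. Writing g = a_0 + a_1 x + a_2 x^2, the coefficients solve the normal equations G · a = b where
  G_{ij} = <φ_i, φ_j> and b_i = <f, φ_i>, with φ_0 = 1, φ_1 = x, φ_2 = x^2.
G =
  [2, 0, 2/3]
  [0, 2/3, 0]
  [2/3, 0, 2/5],
b = (-4/3, -2/15, -4/5).
Solving gives a_0 = 0, a_1 = -1/5, a_2 = -2, so
  g(x) = -2*x^2 - x/5.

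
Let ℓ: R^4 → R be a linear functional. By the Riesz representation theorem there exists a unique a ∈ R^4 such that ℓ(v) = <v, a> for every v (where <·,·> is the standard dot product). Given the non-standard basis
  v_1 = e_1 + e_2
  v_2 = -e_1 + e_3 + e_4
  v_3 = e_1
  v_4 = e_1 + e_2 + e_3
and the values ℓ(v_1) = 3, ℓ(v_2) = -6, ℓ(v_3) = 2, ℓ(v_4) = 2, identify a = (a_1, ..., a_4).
a = (2, 1, -1, -3)

Write a = (a_1, ..., a_4) in the standard basis. For each basis vector v_i, ℓ(v_i) = <v_i, a> is a linear equation in the a_j's. Collect the n equations into a matrix system V a = ℓ, where row i of V is v_i (expressed in the standard basis). Since V is invertible (lower-triangular with 1s on the diagonal, up to permutation), solve by back-substitution:
  V =
[[1, 1, 0, 0],
 [-1, 0, 1, 1],
 [1, 0, 0, 0],
 [1, 1, 1, 0]]
  V a = (3, -6, 2, 2)
Solving gives a = (2, 1, -1, -3).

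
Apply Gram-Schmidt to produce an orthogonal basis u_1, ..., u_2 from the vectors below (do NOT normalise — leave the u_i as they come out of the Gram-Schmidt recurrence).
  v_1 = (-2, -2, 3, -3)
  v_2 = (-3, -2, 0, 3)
Orthogonal basis:
  u_1 = (-2, -2, 3, -3)
  u_2 = (-38/13, -25/13, -3/26, 81/26)

Apply the Gram-Schmidt recurrence
  u_1 = v_1
  u_i = v_i − Σ_{j<i} ((v_i · u_j) / (u_j · u_j)) · u_j.

Step by step this gives:
  u_1 = (-2, -2, 3, -3)
  u_2 = (-38/13, -25/13, -3/26, 81/26)

Orthogonality check:
  u_2 · u_1 = 0 (should be 0)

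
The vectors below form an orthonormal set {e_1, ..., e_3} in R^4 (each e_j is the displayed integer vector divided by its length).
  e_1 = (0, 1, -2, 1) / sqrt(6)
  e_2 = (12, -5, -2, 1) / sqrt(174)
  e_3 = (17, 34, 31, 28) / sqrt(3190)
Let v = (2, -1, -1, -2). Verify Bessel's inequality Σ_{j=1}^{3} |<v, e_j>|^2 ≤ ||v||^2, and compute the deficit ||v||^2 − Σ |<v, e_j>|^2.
Σ |<v, e_j>|^2 = 811/110; ||v||^2 = 10; deficit = 289/110

Write each e_j = u_j / sqrt(<u_j, u_j>) where u_j is the displayed integer vector. Then <v, e_j> = <v, u_j> / sqrt(<u_j, u_j>), so |<v, e_j>|^2 = <v, u_j>^2 / <u_j, u_j>.
Coefficients: <v, e_1> = -1/sqrt(6), <v, e_2> = 29/sqrt(174), <v, e_3> = -87/sqrt(3190).
Square and sum: Σ |<v, e_j>|^2 = 811/110.
Compute ||v||^2 = v·v = 10.
Deficit = 10 − 811/110 = 289/110 ≥ 0, confirming Bessel's inequality. (The deficit equals ||v − Σ <v,e_j> e_j||^2, the squared distance from v to span{e_j}.)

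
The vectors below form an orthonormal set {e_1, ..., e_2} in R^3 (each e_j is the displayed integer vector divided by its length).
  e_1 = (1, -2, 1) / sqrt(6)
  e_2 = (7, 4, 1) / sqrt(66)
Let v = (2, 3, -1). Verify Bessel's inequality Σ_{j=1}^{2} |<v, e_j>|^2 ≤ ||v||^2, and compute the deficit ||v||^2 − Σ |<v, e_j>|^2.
Σ |<v, e_j>|^2 = 150/11; ||v||^2 = 14; deficit = 4/11

Write each e_j = u_j / sqrt(<u_j, u_j>) where u_j is the displayed integer vector. Then <v, e_j> = <v, u_j> / sqrt(<u_j, u_j>), so |<v, e_j>|^2 = <v, u_j>^2 / <u_j, u_j>.
Coefficients: <v, e_1> = -5/sqrt(6), <v, e_2> = 25/sqrt(66).
Square and sum: Σ |<v, e_j>|^2 = 150/11.
Compute ||v||^2 = v·v = 14.
Deficit = 14 − 150/11 = 4/11 ≥ 0, confirming Bessel's inequality. (The deficit equals ||v − Σ <v,e_j> e_j||^2, the squared distance from v to span{e_j}.)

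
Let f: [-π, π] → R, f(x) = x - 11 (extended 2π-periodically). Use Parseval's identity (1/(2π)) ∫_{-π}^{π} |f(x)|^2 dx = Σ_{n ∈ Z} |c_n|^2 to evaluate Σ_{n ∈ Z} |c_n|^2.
Σ |c_n|^2 = π^2/3 + 121

Expand and integrate term by term over [-π, π]:
  ∫ (x)^2 dx = 1·(2π^3/3); ∫ 2·1·(-11)·x dx = 0 (odd integrand); ∫ (-11)^2 dx = 121·2π.
So (1/(2π)) ∫_{-π}^{π} (x - 11)^2 dx = 1π^2/3 + 121 = π^2/3 + 121.
Parseval ⇒ Σ |c_n|^2 = π^2/3 + 121.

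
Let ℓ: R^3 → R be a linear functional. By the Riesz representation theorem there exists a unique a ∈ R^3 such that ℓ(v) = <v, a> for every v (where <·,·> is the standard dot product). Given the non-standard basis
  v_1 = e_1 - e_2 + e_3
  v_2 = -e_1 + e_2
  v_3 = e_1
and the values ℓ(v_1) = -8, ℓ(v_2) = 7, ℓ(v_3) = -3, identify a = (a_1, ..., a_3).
a = (-3, 4, -1)

Write a = (a_1, ..., a_3) in the standard basis. For each basis vector v_i, ℓ(v_i) = <v_i, a> is a linear equation in the a_j's. Collect the n equations into a matrix system V a = ℓ, where row i of V is v_i (expressed in the standard basis). Since V is invertible (lower-triangular with 1s on the diagonal, up to permutation), solve by back-substitution:
  V =
[[1, -1, 1],
 [-1, 1, 0],
 [1, 0, 0]]
  V a = (-8, 7, -3)
Solving gives a = (-3, 4, -1).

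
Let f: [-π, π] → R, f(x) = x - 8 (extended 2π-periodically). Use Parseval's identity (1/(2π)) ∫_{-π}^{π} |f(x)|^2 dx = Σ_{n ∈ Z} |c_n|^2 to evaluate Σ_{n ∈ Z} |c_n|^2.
Σ |c_n|^2 = π^2/3 + 64

Expand and integrate term by term over [-π, π]:
  ∫ (x)^2 dx = 1·(2π^3/3); ∫ 2·1·(-8)·x dx = 0 (odd integrand); ∫ (-8)^2 dx = 64·2π.
So (1/(2π)) ∫_{-π}^{π} (x - 8)^2 dx = 1π^2/3 + 64 = π^2/3 + 64.
Parseval ⇒ Σ |c_n|^2 = π^2/3 + 64.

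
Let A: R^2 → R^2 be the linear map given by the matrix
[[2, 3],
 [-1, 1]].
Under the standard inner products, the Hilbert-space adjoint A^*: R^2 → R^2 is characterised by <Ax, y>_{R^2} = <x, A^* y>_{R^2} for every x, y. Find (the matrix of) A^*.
A^* = A^T =
[[2, -1],
 [3, 1]]

For real matrices with standard dot products, the defining identity <Ax, y> = <x, A^* y> gives (Ax)^T y = x^T (A^*) y, i.e. x^T A^T y = x^T (A^*) y. Since this holds for all x, y, we must have A^* = A^T. Therefore
A^* =
[[2, -1],
 [3, 1]].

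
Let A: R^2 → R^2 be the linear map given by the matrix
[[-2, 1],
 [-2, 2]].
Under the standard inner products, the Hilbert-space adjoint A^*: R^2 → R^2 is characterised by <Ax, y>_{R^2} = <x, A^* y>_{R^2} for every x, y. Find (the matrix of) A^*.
A^* = A^T =
[[-2, -2],
 [1, 2]]

For real matrices with standard dot products, the defining identity <Ax, y> = <x, A^* y> gives (Ax)^T y = x^T (A^*) y, i.e. x^T A^T y = x^T (A^*) y. Since this holds for all x, y, we must have A^* = A^T. Therefore
A^* =
[[-2, -2],
 [1, 2]].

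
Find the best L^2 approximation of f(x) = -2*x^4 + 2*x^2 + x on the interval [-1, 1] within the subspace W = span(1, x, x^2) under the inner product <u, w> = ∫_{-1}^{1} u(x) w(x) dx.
g(x) = 2*x^2/7 + x + 6/35

The best approximation g ∈ W is the orthogonal projection of f onto W. Writing g = a_0 + a_1 x + a_2 x^2, the coefficients solve the normal equations G · a = b where
  G_{ij} = <φ_i, φ_j> and b_i = <f, φ_i>, with φ_0 = 1, φ_1 = x, φ_2 = x^2.
G =
  [2, 0, 2/3]
  [0, 2/3, 0]
  [2/3, 0, 2/5],
b = (8/15, 2/3, 8/35).
Solving gives a_0 = 6/35, a_1 = 1, a_2 = 2/7, so
  g(x) = 2*x^2/7 + x + 6/35.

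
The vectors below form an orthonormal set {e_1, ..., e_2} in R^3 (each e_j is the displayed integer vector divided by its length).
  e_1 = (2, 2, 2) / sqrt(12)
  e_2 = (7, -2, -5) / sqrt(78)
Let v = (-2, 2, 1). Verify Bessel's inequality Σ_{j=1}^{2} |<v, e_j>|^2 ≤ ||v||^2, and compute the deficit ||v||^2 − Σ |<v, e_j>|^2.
Σ |<v, e_j>|^2 = 185/26; ||v||^2 = 9; deficit = 49/26

Write each e_j = u_j / sqrt(<u_j, u_j>) where u_j is the displayed integer vector. Then <v, e_j> = <v, u_j> / sqrt(<u_j, u_j>), so |<v, e_j>|^2 = <v, u_j>^2 / <u_j, u_j>.
Coefficients: <v, e_1> = 2/sqrt(12), <v, e_2> = -23/sqrt(78).
Square and sum: Σ |<v, e_j>|^2 = 185/26.
Compute ||v||^2 = v·v = 9.
Deficit = 9 − 185/26 = 49/26 ≥ 0, confirming Bessel's inequality. (The deficit equals ||v − Σ <v,e_j> e_j||^2, the squared distance from v to span{e_j}.)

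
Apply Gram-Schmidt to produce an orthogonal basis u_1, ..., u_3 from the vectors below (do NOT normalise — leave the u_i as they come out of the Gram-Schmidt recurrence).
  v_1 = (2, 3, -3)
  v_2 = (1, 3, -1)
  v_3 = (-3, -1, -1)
Orthogonal basis:
  u_1 = (2, 3, -3)
  u_2 = (-3/11, 12/11, 10/11)
  u_3 = (-60/23, 10/23, -30/23)

Apply the Gram-Schmidt recurrence
  u_1 = v_1
  u_i = v_i − Σ_{j<i} ((v_i · u_j) / (u_j · u_j)) · u_j.

Step by step this gives:
  u_1 = (2, 3, -3)
  u_2 = (-3/11, 12/11, 10/11)
  u_3 = (-60/23, 10/23, -30/23)

Orthogonality check:
  u_2 · u_1 = 0 (should be 0)
  u_3 · u_1 = 0 (should be 0)
  u_3 · u_2 = 0 (should be 0)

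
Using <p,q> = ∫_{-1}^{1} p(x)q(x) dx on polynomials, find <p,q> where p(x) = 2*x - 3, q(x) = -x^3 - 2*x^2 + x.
<p,q> = 68/15

Expand the product: p(x)·q(x) = -2*x^4 - x^3 + 8*x^2 - 3*x.
∫_{-1}^{1} of each monomial x^k gives [2/(k+1) if k even, 0 if k odd]. Integrating term-by-term (or equivalently evaluating the antiderivative F(x) = -2*x^5/5 - x^4/4 + 8*x^3/3 - 3*x^2/2 at the endpoints):
  F(1) − F(−1) = 31/60 − (-241/60) = 68/15.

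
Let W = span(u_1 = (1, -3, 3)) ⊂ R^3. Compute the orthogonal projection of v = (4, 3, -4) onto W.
proj_W(v) = (-17/19, 51/19, -51/19)

Set up U = [u_1 | ... | u_1] ∈ R^(3×1). The projector onto W = col(U) is P = U (U^T U)^(-1) U^T.
Compute U^T U =
  [19],
and U^T v = (-17).
Solve U^T U · c = U^T v for the coefficients: c = (-17/19). The projection is proj_W(v) = U c.
Check: (v - proj_W(v)) · u_1 = 0  (should be 0).
Result: proj_W(v) = (-17/19, 51/19, -51/19).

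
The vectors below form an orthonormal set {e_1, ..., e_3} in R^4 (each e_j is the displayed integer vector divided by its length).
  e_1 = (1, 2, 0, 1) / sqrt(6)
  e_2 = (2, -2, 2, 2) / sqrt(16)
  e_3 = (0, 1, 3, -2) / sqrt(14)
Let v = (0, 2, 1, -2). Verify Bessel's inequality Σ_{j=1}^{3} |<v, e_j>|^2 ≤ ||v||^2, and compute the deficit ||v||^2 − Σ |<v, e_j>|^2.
Σ |<v, e_j>|^2 = 731/84; ||v||^2 = 9; deficit = 25/84

Write each e_j = u_j / sqrt(<u_j, u_j>) where u_j is the displayed integer vector. Then <v, e_j> = <v, u_j> / sqrt(<u_j, u_j>), so |<v, e_j>|^2 = <v, u_j>^2 / <u_j, u_j>.
Coefficients: <v, e_1> = 2/sqrt(6), <v, e_2> = -6/sqrt(16), <v, e_3> = 9/sqrt(14).
Square and sum: Σ |<v, e_j>|^2 = 731/84.
Compute ||v||^2 = v·v = 9.
Deficit = 9 − 731/84 = 25/84 ≥ 0, confirming Bessel's inequality. (The deficit equals ||v − Σ <v,e_j> e_j||^2, the squared distance from v to span{e_j}.)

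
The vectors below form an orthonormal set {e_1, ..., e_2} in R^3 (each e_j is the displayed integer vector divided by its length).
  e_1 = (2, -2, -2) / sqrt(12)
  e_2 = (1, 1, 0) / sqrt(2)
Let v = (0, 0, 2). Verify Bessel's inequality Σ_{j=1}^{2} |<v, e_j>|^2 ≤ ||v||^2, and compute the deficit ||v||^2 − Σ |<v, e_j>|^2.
Σ |<v, e_j>|^2 = 4/3; ||v||^2 = 4; deficit = 8/3

Write each e_j = u_j / sqrt(<u_j, u_j>) where u_j is the displayed integer vector. Then <v, e_j> = <v, u_j> / sqrt(<u_j, u_j>), so |<v, e_j>|^2 = <v, u_j>^2 / <u_j, u_j>.
Coefficients: <v, e_1> = -4/sqrt(12), <v, e_2> = 0/sqrt(2).
Square and sum: Σ |<v, e_j>|^2 = 4/3.
Compute ||v||^2 = v·v = 4.
Deficit = 4 − 4/3 = 8/3 ≥ 0, confirming Bessel's inequality. (The deficit equals ||v − Σ <v,e_j> e_j||^2, the squared distance from v to span{e_j}.)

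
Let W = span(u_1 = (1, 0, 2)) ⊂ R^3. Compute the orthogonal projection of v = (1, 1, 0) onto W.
proj_W(v) = (1/5, 0, 2/5)

Set up U = [u_1 | ... | u_1] ∈ R^(3×1). The projector onto W = col(U) is P = U (U^T U)^(-1) U^T.
Compute U^T U =
  [5],
and U^T v = (1).
Solve U^T U · c = U^T v for the coefficients: c = (1/5). The projection is proj_W(v) = U c.
Check: (v - proj_W(v)) · u_1 = 0  (should be 0).
Result: proj_W(v) = (1/5, 0, 2/5).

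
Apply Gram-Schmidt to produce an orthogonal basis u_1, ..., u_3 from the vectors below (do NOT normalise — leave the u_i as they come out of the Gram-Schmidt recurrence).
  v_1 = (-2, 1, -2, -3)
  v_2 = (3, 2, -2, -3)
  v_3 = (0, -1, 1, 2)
Orthogonal basis:
  u_1 = (-2, 1, -2, -3)
  u_2 = (4, 3/2, -1, -3/2)
  u_3 = (1/43, -5/43, -11/43, 5/43)

Apply the Gram-Schmidt recurrence
  u_1 = v_1
  u_i = v_i − Σ_{j<i} ((v_i · u_j) / (u_j · u_j)) · u_j.

Step by step this gives:
  u_1 = (-2, 1, -2, -3)
  u_2 = (4, 3/2, -1, -3/2)
  u_3 = (1/43, -5/43, -11/43, 5/43)

Orthogonality check:
  u_2 · u_1 = 0 (should be 0)
  u_3 · u_1 = 0 (should be 0)
  u_3 · u_2 = 0 (should be 0)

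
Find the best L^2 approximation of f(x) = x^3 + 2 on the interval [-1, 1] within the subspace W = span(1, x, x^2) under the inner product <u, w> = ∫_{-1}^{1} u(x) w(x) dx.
g(x) = 3*x/5 + 2

The best approximation g ∈ W is the orthogonal projection of f onto W. Writing g = a_0 + a_1 x + a_2 x^2, the coefficients solve the normal equations G · a = b where
  G_{ij} = <φ_i, φ_j> and b_i = <f, φ_i>, with φ_0 = 1, φ_1 = x, φ_2 = x^2.
G =
  [2, 0, 2/3]
  [0, 2/3, 0]
  [2/3, 0, 2/5],
b = (4, 2/5, 4/3).
Solving gives a_0 = 2, a_1 = 3/5, a_2 = 0, so
  g(x) = 3*x/5 + 2.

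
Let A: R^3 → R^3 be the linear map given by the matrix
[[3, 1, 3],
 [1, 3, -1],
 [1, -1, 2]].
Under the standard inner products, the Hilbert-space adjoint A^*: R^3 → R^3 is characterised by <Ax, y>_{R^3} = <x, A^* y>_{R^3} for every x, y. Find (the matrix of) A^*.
A^* = A^T =
[[3, 1, 1],
 [1, 3, -1],
 [3, -1, 2]]

For real matrices with standard dot products, the defining identity <Ax, y> = <x, A^* y> gives (Ax)^T y = x^T (A^*) y, i.e. x^T A^T y = x^T (A^*) y. Since this holds for all x, y, we must have A^* = A^T. Therefore
A^* =
[[3, 1, 1],
 [1, 3, -1],
 [3, -1, 2]].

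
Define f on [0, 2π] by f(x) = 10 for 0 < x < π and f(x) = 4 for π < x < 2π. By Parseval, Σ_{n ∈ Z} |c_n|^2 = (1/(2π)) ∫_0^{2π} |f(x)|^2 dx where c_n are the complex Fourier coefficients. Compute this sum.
Σ |c_n|^2 = 58

Parseval equates the L^2 energy of f (normalised by 1/(2π)) with the ℓ^2 sum of its Fourier coefficients: (1/(2π)) ∫_0^{2π} |f|^2 = Σ |c_n|^2.
Compute the left side: (1/(2π)) [∫_0^π 10^2 dx + ∫_π^{2π} 4^2 dx] = (1/(2π)) · (100π + 16π) = (100 + 16)/2 = 58.
So Σ_{n ∈ Z} |c_n|^2 = 58.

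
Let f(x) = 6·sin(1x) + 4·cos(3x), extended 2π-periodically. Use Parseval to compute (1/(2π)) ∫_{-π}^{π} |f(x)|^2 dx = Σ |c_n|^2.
Σ |c_n|^2 = 26

Expand |f|^2 and use orthogonality of {sin(nx), cos(mx)} on [-π, π]:
  ∫_{-π}^{π} sin(nx)^2 dx = π, ∫ cos(mx)^2 dx = π, and cross terms integrate to 0.
So ∫_{-π}^{π} f(x)^2 dx = 6^2 · π + 4^2 · π = (36 + 16)π.
Divide by 2π: (36 + 16)/2 = 26.
By Parseval, this equals Σ |c_n|^2.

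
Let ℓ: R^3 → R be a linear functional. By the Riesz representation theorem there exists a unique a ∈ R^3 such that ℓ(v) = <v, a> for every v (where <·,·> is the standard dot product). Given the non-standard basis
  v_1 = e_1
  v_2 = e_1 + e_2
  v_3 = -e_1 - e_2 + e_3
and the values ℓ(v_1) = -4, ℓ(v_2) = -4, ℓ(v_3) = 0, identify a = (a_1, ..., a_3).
a = (-4, 0, -4)

Write a = (a_1, ..., a_3) in the standard basis. For each basis vector v_i, ℓ(v_i) = <v_i, a> is a linear equation in the a_j's. Collect the n equations into a matrix system V a = ℓ, where row i of V is v_i (expressed in the standard basis). Since V is invertible (lower-triangular with 1s on the diagonal, up to permutation), solve by back-substitution:
  V =
[[1, 0, 0],
 [1, 1, 0],
 [-1, -1, 1]]
  V a = (-4, -4, 0)
Solving gives a = (-4, 0, -4).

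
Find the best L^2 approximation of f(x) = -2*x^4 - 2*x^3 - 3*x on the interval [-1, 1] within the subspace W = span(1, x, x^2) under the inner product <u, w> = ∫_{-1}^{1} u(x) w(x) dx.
g(x) = -12*x^2/7 - 21*x/5 + 6/35

The best approximation g ∈ W is the orthogonal projection of f onto W. Writing g = a_0 + a_1 x + a_2 x^2, the coefficients solve the normal equations G · a = b where
  G_{ij} = <φ_i, φ_j> and b_i = <f, φ_i>, with φ_0 = 1, φ_1 = x, φ_2 = x^2.
G =
  [2, 0, 2/3]
  [0, 2/3, 0]
  [2/3, 0, 2/5],
b = (-4/5, -14/5, -4/7).
Solving gives a_0 = 6/35, a_1 = -21/5, a_2 = -12/7, so
  g(x) = -12*x^2/7 - 21*x/5 + 6/35.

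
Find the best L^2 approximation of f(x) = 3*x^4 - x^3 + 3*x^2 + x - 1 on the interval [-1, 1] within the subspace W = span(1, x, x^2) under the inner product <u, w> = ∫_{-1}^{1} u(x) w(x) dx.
g(x) = 39*x^2/7 + 2*x/5 - 44/35

The best approximation g ∈ W is the orthogonal projection of f onto W. Writing g = a_0 + a_1 x + a_2 x^2, the coefficients solve the normal equations G · a = b where
  G_{ij} = <φ_i, φ_j> and b_i = <f, φ_i>, with φ_0 = 1, φ_1 = x, φ_2 = x^2.
G =
  [2, 0, 2/3]
  [0, 2/3, 0]
  [2/3, 0, 2/5],
b = (6/5, 4/15, 146/105).
Solving gives a_0 = -44/35, a_1 = 2/5, a_2 = 39/7, so
  g(x) = 39*x^2/7 + 2*x/5 - 44/35.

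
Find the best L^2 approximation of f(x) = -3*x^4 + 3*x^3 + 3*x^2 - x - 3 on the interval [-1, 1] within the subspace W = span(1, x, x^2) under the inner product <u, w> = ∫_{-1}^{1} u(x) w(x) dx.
g(x) = 3*x^2/7 + 4*x/5 - 96/35

The best approximation g ∈ W is the orthogonal projection of f onto W. Writing g = a_0 + a_1 x + a_2 x^2, the coefficients solve the normal equations G · a = b where
  G_{ij} = <φ_i, φ_j> and b_i = <f, φ_i>, with φ_0 = 1, φ_1 = x, φ_2 = x^2.
G =
  [2, 0, 2/3]
  [0, 2/3, 0]
  [2/3, 0, 2/5],
b = (-26/5, 8/15, -58/35).
Solving gives a_0 = -96/35, a_1 = 4/5, a_2 = 3/7, so
  g(x) = 3*x^2/7 + 4*x/5 - 96/35.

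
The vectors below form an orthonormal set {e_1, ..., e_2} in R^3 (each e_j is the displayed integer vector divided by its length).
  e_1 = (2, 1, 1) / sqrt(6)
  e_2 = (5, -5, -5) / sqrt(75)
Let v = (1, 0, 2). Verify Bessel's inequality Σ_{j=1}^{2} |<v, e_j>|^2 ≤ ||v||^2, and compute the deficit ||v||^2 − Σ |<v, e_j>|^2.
Σ |<v, e_j>|^2 = 3; ||v||^2 = 5; deficit = 2

Write each e_j = u_j / sqrt(<u_j, u_j>) where u_j is the displayed integer vector. Then <v, e_j> = <v, u_j> / sqrt(<u_j, u_j>), so |<v, e_j>|^2 = <v, u_j>^2 / <u_j, u_j>.
Coefficients: <v, e_1> = 4/sqrt(6), <v, e_2> = -5/sqrt(75).
Square and sum: Σ |<v, e_j>|^2 = 3.
Compute ||v||^2 = v·v = 5.
Deficit = 5 − 3 = 2 ≥ 0, confirming Bessel's inequality. (The deficit equals ||v − Σ <v,e_j> e_j||^2, the squared distance from v to span{e_j}.)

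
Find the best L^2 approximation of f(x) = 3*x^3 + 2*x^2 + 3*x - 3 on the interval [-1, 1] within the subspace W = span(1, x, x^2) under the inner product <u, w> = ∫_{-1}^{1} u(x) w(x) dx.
g(x) = 2*x^2 + 24*x/5 - 3

The best approximation g ∈ W is the orthogonal projection of f onto W. Writing g = a_0 + a_1 x + a_2 x^2, the coefficients solve the normal equations G · a = b where
  G_{ij} = <φ_i, φ_j> and b_i = <f, φ_i>, with φ_0 = 1, φ_1 = x, φ_2 = x^2.
G =
  [2, 0, 2/3]
  [0, 2/3, 0]
  [2/3, 0, 2/5],
b = (-14/3, 16/5, -6/5).
Solving gives a_0 = -3, a_1 = 24/5, a_2 = 2, so
  g(x) = 2*x^2 + 24*x/5 - 3.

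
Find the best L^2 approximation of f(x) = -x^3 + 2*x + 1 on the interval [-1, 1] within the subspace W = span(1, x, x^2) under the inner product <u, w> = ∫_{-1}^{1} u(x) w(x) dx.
g(x) = 7*x/5 + 1

The best approximation g ∈ W is the orthogonal projection of f onto W. Writing g = a_0 + a_1 x + a_2 x^2, the coefficients solve the normal equations G · a = b where
  G_{ij} = <φ_i, φ_j> and b_i = <f, φ_i>, with φ_0 = 1, φ_1 = x, φ_2 = x^2.
G =
  [2, 0, 2/3]
  [0, 2/3, 0]
  [2/3, 0, 2/5],
b = (2, 14/15, 2/3).
Solving gives a_0 = 1, a_1 = 7/5, a_2 = 0, so
  g(x) = 7*x/5 + 1.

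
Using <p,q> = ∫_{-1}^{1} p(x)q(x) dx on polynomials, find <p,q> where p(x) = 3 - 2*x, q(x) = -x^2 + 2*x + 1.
<p,q> = 4/3

Expand the product: p(x)·q(x) = 2*x^3 - 7*x^2 + 4*x + 3.
∫_{-1}^{1} of each monomial x^k gives [2/(k+1) if k even, 0 if k odd]. Integrating term-by-term (or equivalently evaluating the antiderivative F(x) = x^4/2 - 7*x^3/3 + 2*x^2 + 3*x at the endpoints):
  F(1) − F(−1) = 19/6 − (11/6) = 4/3.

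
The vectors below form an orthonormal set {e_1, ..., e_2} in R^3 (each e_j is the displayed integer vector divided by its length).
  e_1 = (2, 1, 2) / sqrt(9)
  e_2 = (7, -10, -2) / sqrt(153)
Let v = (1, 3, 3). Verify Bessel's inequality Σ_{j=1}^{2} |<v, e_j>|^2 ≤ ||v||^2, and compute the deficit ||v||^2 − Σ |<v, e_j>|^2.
Σ |<v, e_j>|^2 = 322/17; ||v||^2 = 19; deficit = 1/17

Write each e_j = u_j / sqrt(<u_j, u_j>) where u_j is the displayed integer vector. Then <v, e_j> = <v, u_j> / sqrt(<u_j, u_j>), so |<v, e_j>|^2 = <v, u_j>^2 / <u_j, u_j>.
Coefficients: <v, e_1> = 11/sqrt(9), <v, e_2> = -29/sqrt(153).
Square and sum: Σ |<v, e_j>|^2 = 322/17.
Compute ||v||^2 = v·v = 19.
Deficit = 19 − 322/17 = 1/17 ≥ 0, confirming Bessel's inequality. (The deficit equals ||v − Σ <v,e_j> e_j||^2, the squared distance from v to span{e_j}.)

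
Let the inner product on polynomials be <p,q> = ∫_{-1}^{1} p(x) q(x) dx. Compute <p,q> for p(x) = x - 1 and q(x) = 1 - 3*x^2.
<p,q> = 0

Expand the product: p(x)·q(x) = -3*x^3 + 3*x^2 + x - 1.
∫_{-1}^{1} of each monomial x^k gives [2/(k+1) if k even, 0 if k odd]. Integrating term-by-term (or equivalently evaluating the antiderivative F(x) = -3*x^4/4 + x^3 + x^2/2 - x at the endpoints):
  F(1) − F(−1) = -1/4 − (-1/4) = 0.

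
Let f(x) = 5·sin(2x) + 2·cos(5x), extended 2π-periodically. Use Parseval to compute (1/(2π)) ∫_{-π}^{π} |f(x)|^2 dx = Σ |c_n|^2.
Σ |c_n|^2 = 29/2

Expand |f|^2 and use orthogonality of {sin(nx), cos(mx)} on [-π, π]:
  ∫_{-π}^{π} sin(nx)^2 dx = π, ∫ cos(mx)^2 dx = π, and cross terms integrate to 0.
So ∫_{-π}^{π} f(x)^2 dx = 5^2 · π + 2^2 · π = (25 + 4)π.
Divide by 2π: (25 + 4)/2 = 29/2.
By Parseval, this equals Σ |c_n|^2.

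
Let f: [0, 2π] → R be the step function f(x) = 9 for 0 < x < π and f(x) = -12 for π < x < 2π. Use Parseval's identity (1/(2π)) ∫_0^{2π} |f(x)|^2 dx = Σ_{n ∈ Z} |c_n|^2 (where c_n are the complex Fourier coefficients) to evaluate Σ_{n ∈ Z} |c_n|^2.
Σ |c_n|^2 = 225/2

Parseval equates the L^2 energy of f (normalised by 1/(2π)) with the ℓ^2 sum of its Fourier coefficients: (1/(2π)) ∫_0^{2π} |f|^2 = Σ |c_n|^2.
Compute the left side: (1/(2π)) [∫_0^π 9^2 dx + ∫_π^{2π} (-12)^2 dx] = (1/(2π)) · (81π + 144π) = (81 + 144)/2 = 225/2.
So Σ_{n ∈ Z} |c_n|^2 = 225/2.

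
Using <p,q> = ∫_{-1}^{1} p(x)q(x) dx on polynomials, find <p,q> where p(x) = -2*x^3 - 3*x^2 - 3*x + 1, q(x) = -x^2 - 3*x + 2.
<p,q> = 134/15

Expand the product: p(x)·q(x) = 2*x^5 + 9*x^4 + 8*x^3 + 2*x^2 - 9*x + 2.
∫_{-1}^{1} of each monomial x^k gives [2/(k+1) if k even, 0 if k odd]. Integrating term-by-term (or equivalently evaluating the antiderivative F(x) = x^6/3 + 9*x^5/5 + 2*x^4 + 2*x^3/3 - 9*x^2/2 + 2*x at the endpoints):
  F(1) − F(−1) = 23/10 − (-199/30) = 134/15.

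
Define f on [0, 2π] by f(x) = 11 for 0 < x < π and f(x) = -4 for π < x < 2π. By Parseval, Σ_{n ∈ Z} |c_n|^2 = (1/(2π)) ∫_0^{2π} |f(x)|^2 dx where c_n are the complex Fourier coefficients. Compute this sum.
Σ |c_n|^2 = 137/2

Parseval equates the L^2 energy of f (normalised by 1/(2π)) with the ℓ^2 sum of its Fourier coefficients: (1/(2π)) ∫_0^{2π} |f|^2 = Σ |c_n|^2.
Compute the left side: (1/(2π)) [∫_0^π 11^2 dx + ∫_π^{2π} (-4)^2 dx] = (1/(2π)) · (121π + 16π) = (121 + 16)/2 = 137/2.
So Σ_{n ∈ Z} |c_n|^2 = 137/2.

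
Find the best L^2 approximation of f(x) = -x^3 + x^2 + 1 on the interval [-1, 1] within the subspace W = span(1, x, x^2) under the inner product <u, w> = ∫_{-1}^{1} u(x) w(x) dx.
g(x) = x^2 - 3*x/5 + 1

The best approximation g ∈ W is the orthogonal projection of f onto W. Writing g = a_0 + a_1 x + a_2 x^2, the coefficients solve the normal equations G · a = b where
  G_{ij} = <φ_i, φ_j> and b_i = <f, φ_i>, with φ_0 = 1, φ_1 = x, φ_2 = x^2.
G =
  [2, 0, 2/3]
  [0, 2/3, 0]
  [2/3, 0, 2/5],
b = (8/3, -2/5, 16/15).
Solving gives a_0 = 1, a_1 = -3/5, a_2 = 1, so
  g(x) = x^2 - 3*x/5 + 1.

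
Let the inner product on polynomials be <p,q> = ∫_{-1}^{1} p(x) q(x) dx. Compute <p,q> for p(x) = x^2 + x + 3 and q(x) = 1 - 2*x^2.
<p,q> = 28/15

Expand the product: p(x)·q(x) = -2*x^4 - 2*x^3 - 5*x^2 + x + 3.
∫_{-1}^{1} of each monomial x^k gives [2/(k+1) if k even, 0 if k odd]. Integrating term-by-term (or equivalently evaluating the antiderivative F(x) = -2*x^5/5 - x^4/2 - 5*x^3/3 + x^2/2 + 3*x at the endpoints):
  F(1) − F(−1) = 14/15 − (-14/15) = 28/15.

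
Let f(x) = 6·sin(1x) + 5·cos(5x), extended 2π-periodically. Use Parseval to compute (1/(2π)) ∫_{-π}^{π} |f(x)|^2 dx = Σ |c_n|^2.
Σ |c_n|^2 = 61/2

Expand |f|^2 and use orthogonality of {sin(nx), cos(mx)} on [-π, π]:
  ∫_{-π}^{π} sin(nx)^2 dx = π, ∫ cos(mx)^2 dx = π, and cross terms integrate to 0.
So ∫_{-π}^{π} f(x)^2 dx = 6^2 · π + 5^2 · π = (36 + 25)π.
Divide by 2π: (36 + 25)/2 = 61/2.
By Parseval, this equals Σ |c_n|^2.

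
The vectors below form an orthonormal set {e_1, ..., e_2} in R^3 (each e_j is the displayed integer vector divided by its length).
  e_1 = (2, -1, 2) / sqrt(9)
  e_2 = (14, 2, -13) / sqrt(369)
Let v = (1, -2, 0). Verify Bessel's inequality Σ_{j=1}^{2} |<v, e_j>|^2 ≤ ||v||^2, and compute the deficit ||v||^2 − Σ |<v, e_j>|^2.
Σ |<v, e_j>|^2 = 84/41; ||v||^2 = 5; deficit = 121/41

Write each e_j = u_j / sqrt(<u_j, u_j>) where u_j is the displayed integer vector. Then <v, e_j> = <v, u_j> / sqrt(<u_j, u_j>), so |<v, e_j>|^2 = <v, u_j>^2 / <u_j, u_j>.
Coefficients: <v, e_1> = 4/sqrt(9), <v, e_2> = 10/sqrt(369).
Square and sum: Σ |<v, e_j>|^2 = 84/41.
Compute ||v||^2 = v·v = 5.
Deficit = 5 − 84/41 = 121/41 ≥ 0, confirming Bessel's inequality. (The deficit equals ||v − Σ <v,e_j> e_j||^2, the squared distance from v to span{e_j}.)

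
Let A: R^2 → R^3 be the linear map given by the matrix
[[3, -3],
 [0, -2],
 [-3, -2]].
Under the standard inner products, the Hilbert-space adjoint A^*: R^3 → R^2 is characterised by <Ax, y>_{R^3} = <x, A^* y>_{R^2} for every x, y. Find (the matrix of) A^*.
A^* = A^T =
[[3, 0, -3],
 [-3, -2, -2]]

For real matrices with standard dot products, the defining identity <Ax, y> = <x, A^* y> gives (Ax)^T y = x^T (A^*) y, i.e. x^T A^T y = x^T (A^*) y. Since this holds for all x, y, we must have A^* = A^T. Therefore
A^* =
[[3, 0, -3],
 [-3, -2, -2]].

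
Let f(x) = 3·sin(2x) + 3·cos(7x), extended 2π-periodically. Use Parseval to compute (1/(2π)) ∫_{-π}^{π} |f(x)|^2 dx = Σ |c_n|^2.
Σ |c_n|^2 = 9

Expand |f|^2 and use orthogonality of {sin(nx), cos(mx)} on [-π, π]:
  ∫_{-π}^{π} sin(nx)^2 dx = π, ∫ cos(mx)^2 dx = π, and cross terms integrate to 0.
So ∫_{-π}^{π} f(x)^2 dx = 3^2 · π + 3^2 · π = (9 + 9)π.
Divide by 2π: (9 + 9)/2 = 9.
By Parseval, this equals Σ |c_n|^2.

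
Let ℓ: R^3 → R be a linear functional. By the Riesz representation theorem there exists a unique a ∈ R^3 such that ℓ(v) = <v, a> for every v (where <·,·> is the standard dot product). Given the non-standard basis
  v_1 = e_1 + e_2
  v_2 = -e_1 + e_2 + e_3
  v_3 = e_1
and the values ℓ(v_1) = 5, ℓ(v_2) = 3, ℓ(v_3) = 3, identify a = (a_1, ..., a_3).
a = (3, 2, 4)

Write a = (a_1, ..., a_3) in the standard basis. For each basis vector v_i, ℓ(v_i) = <v_i, a> is a linear equation in the a_j's. Collect the n equations into a matrix system V a = ℓ, where row i of V is v_i (expressed in the standard basis). Since V is invertible (lower-triangular with 1s on the diagonal, up to permutation), solve by back-substitution:
  V =
[[1, 1, 0],
 [-1, 1, 1],
 [1, 0, 0]]
  V a = (5, 3, 3)
Solving gives a = (3, 2, 4).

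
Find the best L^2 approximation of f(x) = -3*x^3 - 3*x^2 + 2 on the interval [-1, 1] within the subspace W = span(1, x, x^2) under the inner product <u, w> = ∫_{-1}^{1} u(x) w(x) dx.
g(x) = -3*x^2 - 9*x/5 + 2

The best approximation g ∈ W is the orthogonal projection of f onto W. Writing g = a_0 + a_1 x + a_2 x^2, the coefficients solve the normal equations G · a = b where
  G_{ij} = <φ_i, φ_j> and b_i = <f, φ_i>, with φ_0 = 1, φ_1 = x, φ_2 = x^2.
G =
  [2, 0, 2/3]
  [0, 2/3, 0]
  [2/3, 0, 2/5],
b = (2, -6/5, 2/15).
Solving gives a_0 = 2, a_1 = -9/5, a_2 = -3, so
  g(x) = -3*x^2 - 9*x/5 + 2.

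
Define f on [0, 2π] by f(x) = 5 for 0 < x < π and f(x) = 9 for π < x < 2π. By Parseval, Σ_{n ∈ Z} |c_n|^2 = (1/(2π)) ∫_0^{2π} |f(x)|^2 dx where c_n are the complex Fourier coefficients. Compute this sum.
Σ |c_n|^2 = 53

Parseval equates the L^2 energy of f (normalised by 1/(2π)) with the ℓ^2 sum of its Fourier coefficients: (1/(2π)) ∫_0^{2π} |f|^2 = Σ |c_n|^2.
Compute the left side: (1/(2π)) [∫_0^π 5^2 dx + ∫_π^{2π} 9^2 dx] = (1/(2π)) · (25π + 81π) = (25 + 81)/2 = 53.
So Σ_{n ∈ Z} |c_n|^2 = 53.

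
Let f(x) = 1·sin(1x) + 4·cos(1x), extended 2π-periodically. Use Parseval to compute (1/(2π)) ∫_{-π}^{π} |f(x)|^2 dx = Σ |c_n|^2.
Σ |c_n|^2 = 17/2

Expand |f|^2 and use orthogonality of {sin(nx), cos(mx)} on [-π, π]:
  ∫_{-π}^{π} sin(nx)^2 dx = π, ∫ cos(mx)^2 dx = π, and cross terms integrate to 0.
So ∫_{-π}^{π} f(x)^2 dx = 1^2 · π + 4^2 · π = (1 + 16)π.
Divide by 2π: (1 + 16)/2 = 17/2.
By Parseval, this equals Σ |c_n|^2.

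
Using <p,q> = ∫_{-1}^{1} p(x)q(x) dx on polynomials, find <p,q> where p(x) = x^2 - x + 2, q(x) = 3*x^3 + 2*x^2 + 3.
<p,q> = 244/15

Expand the product: p(x)·q(x) = 3*x^5 - x^4 + 4*x^3 + 7*x^2 - 3*x + 6.
∫_{-1}^{1} of each monomial x^k gives [2/(k+1) if k even, 0 if k odd]. Integrating term-by-term (or equivalently evaluating the antiderivative F(x) = x^6/2 - x^5/5 + x^4 + 7*x^3/3 - 3*x^2/2 + 6*x at the endpoints):
  F(1) − F(−1) = 122/15 − (-122/15) = 244/15.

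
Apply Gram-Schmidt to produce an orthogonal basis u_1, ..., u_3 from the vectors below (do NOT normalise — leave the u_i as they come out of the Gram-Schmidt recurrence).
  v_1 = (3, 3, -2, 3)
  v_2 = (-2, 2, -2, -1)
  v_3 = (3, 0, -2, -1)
Orthogonal basis:
  u_1 = (3, 3, -2, 3)
  u_2 = (-65/31, 59/31, -60/31, -34/31)
  u_3 = (731/402, -311/402, -104/67, -418/201)

Apply the Gram-Schmidt recurrence
  u_1 = v_1
  u_i = v_i − Σ_{j<i} ((v_i · u_j) / (u_j · u_j)) · u_j.

Step by step this gives:
  u_1 = (3, 3, -2, 3)
  u_2 = (-65/31, 59/31, -60/31, -34/31)
  u_3 = (731/402, -311/402, -104/67, -418/201)

Orthogonality check:
  u_2 · u_1 = 0 (should be 0)
  u_3 · u_1 = 0 (should be 0)
  u_3 · u_2 = 0 (should be 0)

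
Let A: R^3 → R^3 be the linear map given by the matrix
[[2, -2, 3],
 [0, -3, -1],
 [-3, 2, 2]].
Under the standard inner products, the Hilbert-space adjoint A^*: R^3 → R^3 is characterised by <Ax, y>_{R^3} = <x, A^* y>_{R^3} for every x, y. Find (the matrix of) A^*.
A^* = A^T =
[[2, 0, -3],
 [-2, -3, 2],
 [3, -1, 2]]

For real matrices with standard dot products, the defining identity <Ax, y> = <x, A^* y> gives (Ax)^T y = x^T (A^*) y, i.e. x^T A^T y = x^T (A^*) y. Since this holds for all x, y, we must have A^* = A^T. Therefore
A^* =
[[2, 0, -3],
 [-2, -3, 2],
 [3, -1, 2]].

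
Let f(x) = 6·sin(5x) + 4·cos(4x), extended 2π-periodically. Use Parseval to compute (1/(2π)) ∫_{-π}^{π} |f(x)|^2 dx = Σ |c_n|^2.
Σ |c_n|^2 = 26

Expand |f|^2 and use orthogonality of {sin(nx), cos(mx)} on [-π, π]:
  ∫_{-π}^{π} sin(nx)^2 dx = π, ∫ cos(mx)^2 dx = π, and cross terms integrate to 0.
So ∫_{-π}^{π} f(x)^2 dx = 6^2 · π + 4^2 · π = (36 + 16)π.
Divide by 2π: (36 + 16)/2 = 26.
By Parseval, this equals Σ |c_n|^2.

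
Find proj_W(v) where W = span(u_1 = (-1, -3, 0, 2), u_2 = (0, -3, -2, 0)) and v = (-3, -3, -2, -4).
proj_W(v) = (65/101, -243/101, -292/101, -130/101)

Set up U = [u_1 | ... | u_2] ∈ R^(4×2). The projector onto W = col(U) is P = U (U^T U)^(-1) U^T.
Compute U^T U =
  [14, 9]
  [9, 13],
and U^T v = (4, 13).
Solve U^T U · c = U^T v for the coefficients: c = (-65/101, 146/101). The projection is proj_W(v) = U c.
Check: (v - proj_W(v)) · u_1 = 0  (should be 0).
Check: (v - proj_W(v)) · u_2 = 0  (should be 0).
Result: proj_W(v) = (65/101, -243/101, -292/101, -130/101).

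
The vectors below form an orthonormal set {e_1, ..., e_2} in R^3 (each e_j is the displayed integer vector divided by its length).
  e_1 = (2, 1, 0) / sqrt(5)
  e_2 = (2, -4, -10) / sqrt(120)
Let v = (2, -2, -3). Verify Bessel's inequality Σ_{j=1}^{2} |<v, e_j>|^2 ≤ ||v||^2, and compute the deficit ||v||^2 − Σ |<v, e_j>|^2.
Σ |<v, e_j>|^2 = 31/2; ||v||^2 = 17; deficit = 3/2

Write each e_j = u_j / sqrt(<u_j, u_j>) where u_j is the displayed integer vector. Then <v, e_j> = <v, u_j> / sqrt(<u_j, u_j>), so |<v, e_j>|^2 = <v, u_j>^2 / <u_j, u_j>.
Coefficients: <v, e_1> = 2/sqrt(5), <v, e_2> = 42/sqrt(120).
Square and sum: Σ |<v, e_j>|^2 = 31/2.
Compute ||v||^2 = v·v = 17.
Deficit = 17 − 31/2 = 3/2 ≥ 0, confirming Bessel's inequality. (The deficit equals ||v − Σ <v,e_j> e_j||^2, the squared distance from v to span{e_j}.)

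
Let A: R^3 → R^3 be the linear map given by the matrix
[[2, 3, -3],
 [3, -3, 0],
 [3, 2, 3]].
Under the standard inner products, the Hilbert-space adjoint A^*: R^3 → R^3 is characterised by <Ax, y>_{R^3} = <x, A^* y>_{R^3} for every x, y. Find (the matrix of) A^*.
A^* = A^T =
[[2, 3, 3],
 [3, -3, 2],
 [-3, 0, 3]]

For real matrices with standard dot products, the defining identity <Ax, y> = <x, A^* y> gives (Ax)^T y = x^T (A^*) y, i.e. x^T A^T y = x^T (A^*) y. Since this holds for all x, y, we must have A^* = A^T. Therefore
A^* =
[[2, 3, 3],
 [3, -3, 2],
 [-3, 0, 3]].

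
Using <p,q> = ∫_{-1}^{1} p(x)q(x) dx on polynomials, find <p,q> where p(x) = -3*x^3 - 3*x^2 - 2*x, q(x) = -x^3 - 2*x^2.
<p,q> = 142/35

Expand the product: p(x)·q(x) = 3*x^6 + 9*x^5 + 8*x^4 + 4*x^3.
∫_{-1}^{1} of each monomial x^k gives [2/(k+1) if k even, 0 if k odd]. Integrating term-by-term (or equivalently evaluating the antiderivative F(x) = 3*x^7/7 + 3*x^6/2 + 8*x^5/5 + x^4 at the endpoints):
  F(1) − F(−1) = 317/70 − (33/70) = 142/35.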